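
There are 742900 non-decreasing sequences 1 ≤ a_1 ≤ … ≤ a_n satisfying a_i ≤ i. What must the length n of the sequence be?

13

Such sub-staircase sequences of length n are counted by C_n, and C_13 = 742900.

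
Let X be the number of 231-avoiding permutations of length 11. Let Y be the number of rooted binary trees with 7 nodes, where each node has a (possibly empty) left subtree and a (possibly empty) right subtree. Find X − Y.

For any fixed pattern of length 3, the pattern-avoiding permutations of [11] number C_11. So X = C_11 = 58786.
Rooted binary trees with 7 nodes (each child slot possibly empty) number C_7. So Y = C_7 = 429.
X − Y = 58786 − 429 = 58357.

58357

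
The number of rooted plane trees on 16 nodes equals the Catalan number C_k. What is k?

15

A rooted plane tree on 16 nodes has 15 edges, and such trees are counted by C_15.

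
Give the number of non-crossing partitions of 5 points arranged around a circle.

The non-crossing partitions of [5] form a lattice of size C_5.
C_5 = C(10,5)/6 = 252/6 = 42.

42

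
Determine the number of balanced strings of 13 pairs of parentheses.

With 13 pairs the number of balanced bracket strings is the Catalan number C_13.
C_13 = C(26,13)/14 = 10400600/14 = 742900.

742900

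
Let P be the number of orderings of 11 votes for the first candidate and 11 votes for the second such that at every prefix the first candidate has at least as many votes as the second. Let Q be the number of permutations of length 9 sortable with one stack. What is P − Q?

53924

Reading a vote for the leader as '(' and for the other as ')' turns such a sequence into a balanced string of 11 pairs, so the count is C_11. So P = C_11 = 58786.
Stack-sortable permutations are exactly the 231-avoiding ones, counted by C_n; here n = 9. So Q = C_9 = 4862.
P − Q = 58786 − 4862 = 53924.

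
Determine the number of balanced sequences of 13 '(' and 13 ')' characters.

With 13 pairs the number of balanced bracket strings is the Catalan number C_13.
C_13 = C_12 · 2(2·12+1)/(12+2) = 208012 · 50/14 = 742900.

742900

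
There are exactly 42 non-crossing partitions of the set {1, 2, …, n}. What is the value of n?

Non-crossing partitions of [n] are counted by C_n. The Catalan number equal to 42 is C_5.

5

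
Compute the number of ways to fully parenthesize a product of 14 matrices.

742900

Bracketing 14 factors into binary products is counted by C_{14−1} = C_13.
C_13 = C_12 · 2(2·12+1)/(12+2) = 208012 · 50/14 = 742900.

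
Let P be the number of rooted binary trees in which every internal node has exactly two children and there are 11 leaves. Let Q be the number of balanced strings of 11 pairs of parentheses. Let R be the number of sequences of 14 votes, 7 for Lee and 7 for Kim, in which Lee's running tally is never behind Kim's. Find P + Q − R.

Full binary trees with 11 leaves have 11−1 = 10 internal nodes, so there are C_10 of them. So P = C_10 = 16796.
A balanced arrangement of 11 bracket pairs is a Dyck word of semilength 11, so the count is C_11. So Q = C_11 = 58786.
Ballot sequences with n votes each where one side never trails are Dyck words, counted by C_n; here n = 7. So R = C_7 = 429.
P + Q − R = 16796 + 58786 − 429 = 75153.

75153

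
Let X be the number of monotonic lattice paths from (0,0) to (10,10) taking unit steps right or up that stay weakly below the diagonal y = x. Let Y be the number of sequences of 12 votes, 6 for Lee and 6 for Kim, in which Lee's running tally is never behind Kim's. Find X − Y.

Sub-diagonal monotone paths from (0,0) to (10,10) biject with Dyck paths of semilength 10, giving C_10. So X = C_10 = 16796.
Reading a vote for the leader as '(' and for the other as ')' turns such a sequence into a balanced string of 6 pairs, so the count is C_6. So Y = C_6 = 132.
X − Y = 16796 − 132 = 16664.

16664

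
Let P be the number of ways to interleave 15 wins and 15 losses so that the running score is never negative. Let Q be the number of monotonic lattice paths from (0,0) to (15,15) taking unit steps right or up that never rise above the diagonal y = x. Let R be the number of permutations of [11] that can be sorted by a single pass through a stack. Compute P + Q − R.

19330904

Reading a vote for the leader as '(' and for the other as ')' turns such a sequence into a balanced string of 15 pairs, so the count is C_15. So P = C_15 = 9694845.
Sub-diagonal monotone paths from (0,0) to (15,15) biject with Dyck paths of semilength 15, giving C_15. So Q = C_15 = 9694845.
By Knuth's characterisation, the stack-sortable permutations of length 11 are the 231-avoiders, numbering C_11. So R = C_11 = 58786.
P + Q − R = 9694845 + 9694845 − 58786 = 19330904.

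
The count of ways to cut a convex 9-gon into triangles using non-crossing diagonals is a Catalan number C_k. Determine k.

The number of triangulations of a 9-gon is the Catalan number C_7 (index = sides − 2).

7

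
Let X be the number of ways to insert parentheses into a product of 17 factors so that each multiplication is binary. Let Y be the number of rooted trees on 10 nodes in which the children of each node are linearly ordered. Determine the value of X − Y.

Bracketing 17 factors into binary products is counted by C_{17−1} = C_16. So X = C_16 = 35357670.
A rooted plane tree on 10 nodes has 9 edges, and such trees are counted by C_9. So Y = C_9 = 4862.
X − Y = 35357670 − 4862 = 35352808.

35352808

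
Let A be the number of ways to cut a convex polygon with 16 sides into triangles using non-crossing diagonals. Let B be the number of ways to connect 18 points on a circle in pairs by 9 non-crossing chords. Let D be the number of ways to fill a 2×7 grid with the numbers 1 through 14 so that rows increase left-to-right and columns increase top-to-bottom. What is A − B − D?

2669149

The number of triangulations of a 16-gon is the Catalan number C_14 (index = sides − 2). So A = C_14 = 2674440.
Non-crossing perfect matchings of 2n points on a circle are counted by C_n; with 18 points, n = 9. So B = C_9 = 4862.
Standard Young tableaux of shape 2×n are counted by C_n; here n = 7. So D = C_7 = 429.
A − B − D = 2674440 − 4862 − 429 = 2669149.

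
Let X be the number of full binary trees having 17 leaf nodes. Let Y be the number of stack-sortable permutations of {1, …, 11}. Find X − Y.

A full binary tree with L leaves has L−1 internal nodes and is counted by C_{L−1}; L = 17 gives C_16. So X = C_16 = 35357670.
Stack-sortable permutations are exactly the 231-avoiding ones, counted by C_n; here n = 11. So Y = C_11 = 58786.
X − Y = 35357670 − 58786 = 35298884.

35298884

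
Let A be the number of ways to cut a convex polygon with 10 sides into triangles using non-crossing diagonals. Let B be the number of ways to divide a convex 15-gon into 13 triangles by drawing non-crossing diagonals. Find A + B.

Triangulations of a convex m-gon are counted by C_{m−2}; with m = 10 this is C_8. So A = C_8 = 1430.
The number of triangulations of a 15-gon is the Catalan number C_13 (index = sides − 2). So B = C_13 = 742900.
A + B = 1430 + 742900 = 744330.

744330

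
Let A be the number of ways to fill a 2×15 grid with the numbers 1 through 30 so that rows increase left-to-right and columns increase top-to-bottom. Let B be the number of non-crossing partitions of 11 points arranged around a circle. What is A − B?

9636059

By the hook-length formula (or a Dyck-path bijection), SYT of shape 2×15 number C_15. So A = C_15 = 9694845.
Non-crossing partitions of an n-element set are counted by C_n; here n = 11. So B = C_11 = 58786.
A − B = 9694845 − 58786 = 9636059.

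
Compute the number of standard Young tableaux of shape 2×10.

By the hook-length formula (or a Dyck-path bijection), SYT of shape 2×10 number C_10.
C_10 = 16796.

16796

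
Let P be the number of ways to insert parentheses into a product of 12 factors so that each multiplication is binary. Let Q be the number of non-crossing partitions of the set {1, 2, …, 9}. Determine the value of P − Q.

Ways to associate a product of 12 factors correspond to binary trees on 12 leaves, so the count is C_11. So P = C_11 = 58786.
Non-crossing partitions of an n-element set are counted by C_n; here n = 9. So Q = C_9 = 4862.
P − Q = 58786 − 4862 = 53924.

53924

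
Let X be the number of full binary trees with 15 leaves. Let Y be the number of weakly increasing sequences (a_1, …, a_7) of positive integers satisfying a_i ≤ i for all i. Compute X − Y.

Full binary trees with 15 leaves have 15−1 = 14 internal nodes, so there are C_14 of them. So X = C_14 = 2674440.
Such sub-staircase sequences of length n are counted by C_n; here n = 7. So Y = C_7 = 429.
X − Y = 2674440 − 429 = 2674011.

2674011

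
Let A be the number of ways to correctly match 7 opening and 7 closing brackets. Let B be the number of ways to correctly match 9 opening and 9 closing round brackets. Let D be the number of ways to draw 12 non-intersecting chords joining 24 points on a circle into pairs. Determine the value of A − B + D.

203579

With 7 pairs the number of balanced bracket strings is the Catalan number C_7. So A = C_7 = 429.
A balanced arrangement of 9 bracket pairs is a Dyck word of semilength 9, so the count is C_9. So B = C_9 = 4862.
Non-crossing perfect matchings of 2n points on a circle are counted by C_n; with 24 points, n = 12. So D = C_12 = 208012.
A − B + D = 429 − 4862 + 208012 = 203579.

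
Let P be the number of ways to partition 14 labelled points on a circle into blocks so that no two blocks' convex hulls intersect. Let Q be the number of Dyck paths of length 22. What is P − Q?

2615654

The non-crossing partitions of [14] form a lattice of size C_14. So P = C_14 = 2674440.
Dyck paths of semilength n (length 2n) are counted by C_n; here n = 11. So Q = C_11 = 58786.
P − Q = 2674440 − 58786 = 2615654.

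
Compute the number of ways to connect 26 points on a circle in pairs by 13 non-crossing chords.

742900

Pairing 26 circle points by 13 non-crossing chords gives C_13 matchings.
C_13 = C_12 · 2(2·12+1)/(12+2) = 208012 · 50/14 = 742900.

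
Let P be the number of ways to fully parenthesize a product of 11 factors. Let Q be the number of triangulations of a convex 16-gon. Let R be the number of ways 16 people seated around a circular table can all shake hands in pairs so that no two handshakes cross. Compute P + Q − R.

2689806

Bracketing 11 factors into binary products is counted by C_{11−1} = C_10. So P = C_10 = 16796.
Triangulations of a convex m-gon are counted by C_{m−2}; with m = 16 this is C_14. So Q = C_14 = 2674440.
Non-crossing handshake pairings of 2n people are counted by C_n; 16 people gives n = 8. So R = C_8 = 1430.
P + Q − R = 16796 + 2674440 − 1430 = 2689806.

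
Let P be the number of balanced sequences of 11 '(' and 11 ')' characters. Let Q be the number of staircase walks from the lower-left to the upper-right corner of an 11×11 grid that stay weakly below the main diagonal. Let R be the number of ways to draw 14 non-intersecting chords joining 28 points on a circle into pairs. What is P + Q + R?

With 11 pairs the number of balanced bracket strings is the Catalan number C_11. So P = C_11 = 58786.
Monotone paths in an n×n grid that stay weakly below the diagonal are counted by C_n; here n = 11. So Q = C_11 = 58786.
Non-crossing perfect matchings of 2n points on a circle are counted by C_n; with 28 points, n = 14. So R = C_14 = 2674440.
P + Q + R = 58786 + 58786 + 2674440 = 2792012.

2792012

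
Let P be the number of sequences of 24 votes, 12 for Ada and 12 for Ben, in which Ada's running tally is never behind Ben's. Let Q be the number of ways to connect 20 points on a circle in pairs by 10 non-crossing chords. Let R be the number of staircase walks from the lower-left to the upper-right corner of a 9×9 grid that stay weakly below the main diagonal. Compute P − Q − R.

Reading a vote for the leader as '(' and for the other as ')' turns such a sequence into a balanced string of 12 pairs, so the count is C_12. So P = C_12 = 208012.
Non-crossing perfect matchings of 2n points on a circle are counted by C_n; with 20 points, n = 10. So Q = C_10 = 16796.
Sub-diagonal monotone paths from (0,0) to (9,9) biject with Dyck paths of semilength 9, giving C_9. So R = C_9 = 4862.
P − Q − R = 208012 − 16796 − 4862 = 186354.

186354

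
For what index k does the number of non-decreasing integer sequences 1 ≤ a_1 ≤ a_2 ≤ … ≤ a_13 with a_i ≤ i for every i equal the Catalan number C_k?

13

Weakly increasing sequences with a_i ≤ i biject with Dyck paths of semilength 13, so there are C_13.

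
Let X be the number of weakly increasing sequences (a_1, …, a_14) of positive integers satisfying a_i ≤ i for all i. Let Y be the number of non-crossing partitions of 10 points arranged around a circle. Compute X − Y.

Weakly increasing sequences with a_i ≤ i biject with Dyck paths of semilength 14, so there are C_14. So X = C_14 = 2674440.
The non-crossing partitions of [10] form a lattice of size C_10. So Y = C_10 = 16796.
X − Y = 2674440 − 16796 = 2657644.

2657644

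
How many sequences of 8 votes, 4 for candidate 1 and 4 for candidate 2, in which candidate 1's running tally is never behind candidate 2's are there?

14

Ballot sequences with n votes each where one side never trails are Dyck words, counted by C_n; here n = 4.
C_4 = C(8,4)/5 = 70/5 = 14.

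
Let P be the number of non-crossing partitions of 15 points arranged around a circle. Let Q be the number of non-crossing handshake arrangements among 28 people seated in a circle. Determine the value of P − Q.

7020405

Non-crossing partitions of an n-element set are counted by C_n; here n = 15. So P = C_15 = 9694845.
Non-crossing handshake pairings of 2n people are counted by C_n; 28 people gives n = 14. So Q = C_14 = 2674440.
P − Q = 9694845 − 2674440 = 7020405.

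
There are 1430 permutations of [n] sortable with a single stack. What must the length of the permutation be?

8

Stack-sortable permutations of [n] are counted by C_n. The Catalan number equal to 1430 is C_8.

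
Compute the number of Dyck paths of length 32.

35357670

A Dyck path with 16 up-steps and 16 down-steps has semilength 16, so there are C_16 of them.
C_16 = C_15 · 2(2·15+1)/(15+2) = 9694845 · 62/17 = 35357670.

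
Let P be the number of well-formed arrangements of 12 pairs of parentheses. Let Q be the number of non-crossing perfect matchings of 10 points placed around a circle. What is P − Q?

207970

A balanced arrangement of 12 bracket pairs is a Dyck word of semilength 12, so the count is C_12. So P = C_12 = 208012.
Pairing 10 circle points by 5 non-crossing chords gives C_5 matchings. So Q = C_5 = 42.
P − Q = 208012 − 42 = 207970.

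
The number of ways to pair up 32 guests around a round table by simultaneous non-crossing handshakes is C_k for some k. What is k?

Non-crossing handshake pairings of 2n people are counted by C_n; 32 people gives n = 16.

16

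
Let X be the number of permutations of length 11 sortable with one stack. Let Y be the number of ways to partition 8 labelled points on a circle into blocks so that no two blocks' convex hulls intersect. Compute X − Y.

57356

By Knuth's characterisation, the stack-sortable permutations of length 11 are the 231-avoiders, numbering C_11. So X = C_11 = 58786.
The non-crossing partitions of [8] form a lattice of size C_8. So Y = C_8 = 1430.
X − Y = 58786 − 1430 = 57356.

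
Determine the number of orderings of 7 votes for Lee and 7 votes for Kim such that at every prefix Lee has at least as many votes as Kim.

429

Reading a vote for the leader as '(' and for the other as ')' turns such a sequence into a balanced string of 7 pairs, so the count is C_7.
C_7 = C(14,7)/8 = 3432/8 = 429.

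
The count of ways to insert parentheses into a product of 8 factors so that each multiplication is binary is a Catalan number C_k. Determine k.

Parenthesizations of m factors correspond to full binary trees with m leaves, counted by C_{m−1}; m = 8 gives C_7.

7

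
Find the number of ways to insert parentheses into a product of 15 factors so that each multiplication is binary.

2674440

Bracketing 15 factors into binary products is counted by C_{15−1} = C_14.
C_14 = 2674440.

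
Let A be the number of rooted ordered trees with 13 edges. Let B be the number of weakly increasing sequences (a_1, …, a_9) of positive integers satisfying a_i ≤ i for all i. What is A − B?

Rooted ordered trees with n edges are counted by C_n; here n = 13. So A = C_13 = 742900.
Weakly increasing sequences with a_i ≤ i biject with Dyck paths of semilength 9, so there are C_9. So B = C_9 = 4862.
A − B = 742900 − 4862 = 738038.

738038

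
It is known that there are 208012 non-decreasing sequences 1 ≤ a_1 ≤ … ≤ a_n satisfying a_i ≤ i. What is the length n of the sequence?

Such sub-staircase sequences of length n are counted by C_n. Since C_12 = 208012, the index is 12.

12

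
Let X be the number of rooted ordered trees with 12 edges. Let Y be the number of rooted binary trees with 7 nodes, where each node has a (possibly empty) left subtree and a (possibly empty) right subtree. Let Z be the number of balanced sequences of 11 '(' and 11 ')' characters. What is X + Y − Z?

A rooted plane tree with 12 edges has 13 nodes, and the count is C_12. So X = C_12 = 208012.
Rooted binary trees with 7 nodes (each child slot possibly empty) number C_7. So Y = C_7 = 429.
Balanced strings of n pairs of brackets are counted by C_n; here n = 11. So Z = C_11 = 58786.
X + Y − Z = 208012 + 429 − 58786 = 149655.

149655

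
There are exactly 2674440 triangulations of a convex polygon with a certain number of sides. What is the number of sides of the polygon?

16

Triangulations of a convex m-gon are counted by C_{m−2}. Since C_14 = 2674440, the index is 14.
So m − 2 = 14, giving m = 16 sides.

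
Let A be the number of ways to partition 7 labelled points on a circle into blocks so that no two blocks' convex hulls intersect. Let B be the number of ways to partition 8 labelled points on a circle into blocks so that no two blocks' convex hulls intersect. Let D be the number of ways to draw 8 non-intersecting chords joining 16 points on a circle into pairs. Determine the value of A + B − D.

Non-crossing partitions of an n-element set are counted by C_n; here n = 7. So A = C_7 = 429.
The non-crossing partitions of [8] form a lattice of size C_8. So B = C_8 = 1430.
Pairing 16 circle points by 8 non-crossing chords gives C_8 matchings. So D = C_8 = 1430.
A + B − D = 429 + 1430 − 1430 = 429.

429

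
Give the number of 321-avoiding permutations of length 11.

Permutations of [n] avoiding any single length-3 pattern are counted by C_n; here n = 11.
C_11 = C_10 · 2(2·10+1)/(10+2) = 16796 · 42/12 = 58786.

58786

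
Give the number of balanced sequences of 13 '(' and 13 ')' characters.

742900

A balanced arrangement of 13 bracket pairs is a Dyck word of semilength 13, so the count is C_13.
C_13 = 742900.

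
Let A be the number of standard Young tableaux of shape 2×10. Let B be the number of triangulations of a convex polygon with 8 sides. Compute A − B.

16664

By the hook-length formula (or a Dyck-path bijection), SYT of shape 2×10 number C_10. So A = C_10 = 16796.
The number of triangulations of an 8-gon is the Catalan number C_6 (index = sides − 2). So B = C_6 = 132.
A − B = 16796 − 132 = 16664.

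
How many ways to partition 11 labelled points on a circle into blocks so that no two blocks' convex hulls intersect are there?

Non-crossing partitions of an n-element set are counted by C_n; here n = 11.
C_11 = C(22,11)/12 = 705432/12 = 58786.

58786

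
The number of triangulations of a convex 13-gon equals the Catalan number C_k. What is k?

The number of triangulations of a 13-gon is the Catalan number C_11 (index = sides − 2).

11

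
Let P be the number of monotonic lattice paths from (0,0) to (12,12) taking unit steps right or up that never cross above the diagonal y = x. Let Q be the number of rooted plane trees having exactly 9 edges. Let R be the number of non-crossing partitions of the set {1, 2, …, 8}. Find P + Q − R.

Monotone paths in an n×n grid that stay weakly below the diagonal are counted by C_n; here n = 12. So P = C_12 = 208012.
A rooted plane tree with 9 edges has 10 nodes, and the count is C_9. So Q = C_9 = 4862.
The non-crossing partitions of [8] form a lattice of size C_8. So R = C_8 = 1430.
P + Q − R = 208012 + 4862 − 1430 = 211444.

211444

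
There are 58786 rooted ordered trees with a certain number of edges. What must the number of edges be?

11

Rooted ordered trees with n edges are counted by C_n. The Catalan number equal to 58786 is C_11.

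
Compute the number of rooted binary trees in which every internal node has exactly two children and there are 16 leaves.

9694845

A full binary tree with L leaves has L−1 internal nodes and is counted by C_{L−1}; L = 16 gives C_15.
C_15 = C_14 · 2(2·14+1)/(14+2) = 2674440 · 58/16 = 9694845.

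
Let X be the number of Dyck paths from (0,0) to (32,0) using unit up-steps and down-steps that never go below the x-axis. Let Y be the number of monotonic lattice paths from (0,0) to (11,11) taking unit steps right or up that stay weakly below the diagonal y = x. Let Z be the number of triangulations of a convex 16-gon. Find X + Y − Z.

32742016

Paths of 16 up- and 16 down-steps that never dip below the axis are Dyck paths; their count is C_16. So X = C_16 = 35357670.
Sub-diagonal monotone paths from (0,0) to (11,11) biject with Dyck paths of semilength 11, giving C_11. So Y = C_11 = 58786.
Triangulations of a convex m-gon are counted by C_{m−2}; with m = 16 this is C_14. So Z = C_14 = 2674440.
X + Y − Z = 35357670 + 58786 − 2674440 = 32742016.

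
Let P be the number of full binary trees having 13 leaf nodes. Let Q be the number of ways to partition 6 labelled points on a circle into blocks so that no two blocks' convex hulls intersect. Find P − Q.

207880

A full binary tree with L leaves has L−1 internal nodes and is counted by C_{L−1}; L = 13 gives C_12. So P = C_12 = 208012.
The non-crossing partitions of [6] form a lattice of size C_6. So Q = C_6 = 132.
P − Q = 208012 − 132 = 207880.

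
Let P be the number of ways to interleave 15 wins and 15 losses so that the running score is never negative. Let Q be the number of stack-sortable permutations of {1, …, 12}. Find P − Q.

Reading a vote for the leader as '(' and for the other as ')' turns such a sequence into a balanced string of 15 pairs, so the count is C_15. So P = C_15 = 9694845.
By Knuth's characterisation, the stack-sortable permutations of length 12 are the 231-avoiders, numbering C_12. So Q = C_12 = 208012.
P − Q = 9694845 − 208012 = 9486833.

9486833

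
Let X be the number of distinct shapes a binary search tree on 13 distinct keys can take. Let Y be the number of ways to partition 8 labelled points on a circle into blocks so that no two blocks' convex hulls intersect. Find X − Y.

741470

There are C_n binary search tree shapes on n keys; with n = 13 that is C_13. So X = C_13 = 742900.
Non-crossing partitions of an n-element set are counted by C_n; here n = 8. So Y = C_8 = 1430.
X − Y = 742900 − 1430 = 741470.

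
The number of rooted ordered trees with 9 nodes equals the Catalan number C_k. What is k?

8

A rooted plane tree on 9 nodes has 8 edges, and such trees are counted by C_8.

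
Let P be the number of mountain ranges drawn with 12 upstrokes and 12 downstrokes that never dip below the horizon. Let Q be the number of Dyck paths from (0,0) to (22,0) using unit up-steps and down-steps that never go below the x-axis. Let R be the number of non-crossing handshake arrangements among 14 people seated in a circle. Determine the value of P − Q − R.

148797

Paths of 12 up- and 12 down-steps that never dip below the axis are Dyck paths; their count is C_12. So P = C_12 = 208012.
A Dyck path with 11 up-steps and 11 down-steps has semilength 11, so there are C_11 of them. So Q = C_11 = 58786.
With 14 = 2·7 people, non-crossing handshake pairings are non-crossing perfect matchings on a circle, counted by C_7. So R = C_7 = 429.
P − Q − R = 208012 − 58786 − 429 = 148797.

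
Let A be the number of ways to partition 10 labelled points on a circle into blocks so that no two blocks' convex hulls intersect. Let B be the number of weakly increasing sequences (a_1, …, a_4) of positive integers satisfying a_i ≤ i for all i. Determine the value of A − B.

The non-crossing partitions of [10] form a lattice of size C_10. So A = C_10 = 16796.
Weakly increasing sequences with a_i ≤ i biject with Dyck paths of semilength 4, so there are C_4. So B = C_4 = 14.
A − B = 16796 − 14 = 16782.

16782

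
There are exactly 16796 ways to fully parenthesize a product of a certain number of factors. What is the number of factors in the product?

11

Parenthesizations of m factors are counted by C_{m−1}. The Catalan number equal to 16796 is C_10.
So the index is 10, and the number of factors is 10 + 1 = 11.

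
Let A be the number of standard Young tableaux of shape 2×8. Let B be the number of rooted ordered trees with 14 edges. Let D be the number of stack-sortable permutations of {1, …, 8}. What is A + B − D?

Standard Young tableaux of shape 2×n are counted by C_n; here n = 8. So A = C_8 = 1430.
A rooted plane tree with 14 edges has 15 nodes, and the count is C_14. So B = C_14 = 2674440.
By Knuth's characterisation, the stack-sortable permutations of length 8 are the 231-avoiders, numbering C_8. So D = C_8 = 1430.
A + B − D = 1430 + 2674440 − 1430 = 2674440.

2674440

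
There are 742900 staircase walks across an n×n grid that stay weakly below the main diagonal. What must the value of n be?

Such diagonal-avoiding paths in an n×n grid are counted by C_n; 742900 = C_13.

13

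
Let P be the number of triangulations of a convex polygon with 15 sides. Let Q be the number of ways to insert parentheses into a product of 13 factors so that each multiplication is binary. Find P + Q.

A convex 15-gon is triangulated into 13 triangles, and the number of such triangulations is the Catalan number C_{15−2} = C_13. So P = C_13 = 742900.
Parenthesizations of m factors correspond to full binary trees with m leaves, counted by C_{m−1}; m = 13 gives C_12. So Q = C_12 = 208012.
P + Q = 742900 + 208012 = 950912.

950912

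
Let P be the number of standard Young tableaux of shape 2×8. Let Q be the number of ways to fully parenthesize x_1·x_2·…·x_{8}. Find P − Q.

1001

Standard Young tableaux of shape 2×n are counted by C_n; here n = 8. So P = C_8 = 1430.
Ways to associate a product of 8 factors correspond to binary trees on 8 leaves, so the count is C_7. So Q = C_7 = 429.
P − Q = 1430 − 429 = 1001.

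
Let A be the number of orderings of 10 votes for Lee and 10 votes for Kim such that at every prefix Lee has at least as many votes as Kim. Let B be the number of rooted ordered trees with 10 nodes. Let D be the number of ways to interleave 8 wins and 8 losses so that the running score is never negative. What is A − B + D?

Reading a vote for the leader as '(' and for the other as ')' turns such a sequence into a balanced string of 10 pairs, so the count is C_10. So A = C_10 = 16796.
Rooted ordered (plane) trees on m nodes have m−1 edges and are counted by C_{m−1}; m = 10 gives C_9. So B = C_9 = 4862.
Ballot sequences with n votes each where one side never trails are Dyck words, counted by C_n; here n = 8. So D = C_8 = 1430.
A − B + D = 16796 − 4862 + 1430 = 13364.

13364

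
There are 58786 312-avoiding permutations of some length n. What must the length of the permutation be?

11

Permutations of [n] avoiding a fixed length-3 pattern are counted by C_n. Since C_11 = 58786, the index is 11.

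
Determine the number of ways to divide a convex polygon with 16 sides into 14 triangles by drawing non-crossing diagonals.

2674440

A convex 16-gon is triangulated into 14 triangles, and the number of such triangulations is the Catalan number C_{16−2} = C_14.
C_14 = C(28,14)/15 = 40116600/15 = 2674440.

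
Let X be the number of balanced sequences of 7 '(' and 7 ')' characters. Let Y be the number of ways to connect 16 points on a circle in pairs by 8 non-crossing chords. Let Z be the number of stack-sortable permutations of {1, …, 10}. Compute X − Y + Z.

15795

Balanced strings of n pairs of brackets are counted by C_n; here n = 7. So X = C_7 = 429.
Pairing 16 circle points by 8 non-crossing chords gives C_8 matchings. So Y = C_8 = 1430.
Stack-sortable permutations are exactly the 231-avoiding ones, counted by C_n; here n = 10. So Z = C_10 = 16796.
X − Y + Z = 429 − 1430 + 16796 = 15795.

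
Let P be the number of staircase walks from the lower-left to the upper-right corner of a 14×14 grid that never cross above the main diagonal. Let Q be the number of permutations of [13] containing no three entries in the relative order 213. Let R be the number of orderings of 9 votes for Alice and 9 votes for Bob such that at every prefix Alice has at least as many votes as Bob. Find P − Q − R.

1926678

Monotone paths in an n×n grid that stay weakly below the diagonal are counted by C_n; here n = 14. So P = C_14 = 2674440.
For any fixed pattern of length 3, the pattern-avoiding permutations of [13] number C_13. So Q = C_13 = 742900.
Ballot sequences with n votes each where one side never trails are Dyck words, counted by C_n; here n = 9. So R = C_9 = 4862.
P − Q − R = 2674440 − 742900 − 4862 = 1926678.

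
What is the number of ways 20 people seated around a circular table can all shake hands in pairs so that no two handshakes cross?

With 20 = 2·10 people, non-crossing handshake pairings are non-crossing perfect matchings on a circle, counted by C_10.
C_10 = 16796.

16796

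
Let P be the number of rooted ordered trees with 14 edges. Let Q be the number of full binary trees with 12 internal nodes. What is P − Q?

2466428

Rooted ordered trees with n edges are counted by C_n; here n = 14. So P = C_14 = 2674440.
Full binary trees with n internal nodes are counted by C_n; here n = 12. So Q = C_12 = 208012.
P − Q = 2674440 − 208012 = 2466428.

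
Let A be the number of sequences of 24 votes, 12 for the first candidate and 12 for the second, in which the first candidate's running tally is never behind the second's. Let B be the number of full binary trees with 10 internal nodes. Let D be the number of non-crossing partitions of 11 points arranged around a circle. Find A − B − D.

Ballot sequences with n votes each where one side never trails are Dyck words, counted by C_n; here n = 12. So A = C_12 = 208012.
The number of full binary trees on 10 internal nodes is the Catalan number C_10. So B = C_10 = 16796.
The non-crossing partitions of [11] form a lattice of size C_11. So D = C_11 = 58786.
A − B − D = 208012 − 16796 − 58786 = 132430.

132430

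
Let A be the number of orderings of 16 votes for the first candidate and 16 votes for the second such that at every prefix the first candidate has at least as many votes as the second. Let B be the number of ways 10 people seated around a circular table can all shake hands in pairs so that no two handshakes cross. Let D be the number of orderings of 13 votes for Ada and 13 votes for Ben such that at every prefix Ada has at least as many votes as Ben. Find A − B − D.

34614728

Ballot sequences with n votes each where one side never trails are Dyck words, counted by C_n; here n = 16. So A = C_16 = 35357670.
With 10 = 2·5 people, non-crossing handshake pairings are non-crossing perfect matchings on a circle, counted by C_5. So B = C_5 = 42.
Ballot sequences with n votes each where one side never trails are Dyck words, counted by C_n; here n = 13. So D = C_13 = 742900.
A − B − D = 35357670 − 42 − 742900 = 34614728.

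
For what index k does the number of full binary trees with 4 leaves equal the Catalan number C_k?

3

A full binary tree with L leaves has L−1 internal nodes and is counted by C_{L−1}; L = 4 gives C_3.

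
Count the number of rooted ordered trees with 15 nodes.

Rooted ordered (plane) trees on m nodes have m−1 edges and are counted by C_{m−1}; m = 15 gives C_14.
C_14 = 2674440.

2674440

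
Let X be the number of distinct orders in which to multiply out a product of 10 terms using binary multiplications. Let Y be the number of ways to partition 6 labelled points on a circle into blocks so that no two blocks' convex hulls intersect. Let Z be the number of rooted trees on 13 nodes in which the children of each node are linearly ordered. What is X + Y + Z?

Bracketing 10 factors into binary products is counted by C_{10−1} = C_9. So X = C_9 = 4862.
Non-crossing partitions of an n-element set are counted by C_n; here n = 6. So Y = C_6 = 132.
Rooted ordered (plane) trees on m nodes have m−1 edges and are counted by C_{m−1}; m = 13 gives C_12. So Z = C_12 = 208012.
X + Y + Z = 4862 + 132 + 208012 = 213006.

213006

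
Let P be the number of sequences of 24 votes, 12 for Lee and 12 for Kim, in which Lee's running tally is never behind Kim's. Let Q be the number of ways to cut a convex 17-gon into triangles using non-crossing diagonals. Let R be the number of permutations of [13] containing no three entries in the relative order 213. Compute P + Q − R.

9159957

Reading a vote for the leader as '(' and for the other as ')' turns such a sequence into a balanced string of 12 pairs, so the count is C_12. So P = C_12 = 208012.
Triangulations of a convex m-gon are counted by C_{m−2}; with m = 17 this is C_15. So Q = C_15 = 9694845.
For any fixed pattern of length 3, the pattern-avoiding permutations of [13] number C_13. So R = C_13 = 742900.
P + Q − R = 208012 + 9694845 − 742900 = 9159957.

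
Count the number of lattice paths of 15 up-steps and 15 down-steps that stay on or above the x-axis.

Paths of 15 up- and 15 down-steps that never dip below the axis are Dyck paths; their count is C_15.
C_15 = C(30,15)/16 = 155117520/16 = 9694845.

9694845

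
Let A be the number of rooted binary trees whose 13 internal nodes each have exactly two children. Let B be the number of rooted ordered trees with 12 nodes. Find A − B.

Full binary trees with n internal nodes are counted by C_n; here n = 13. So A = C_13 = 742900.
Rooted ordered (plane) trees on m nodes have m−1 edges and are counted by C_{m−1}; m = 12 gives C_11. So B = C_11 = 58786.
A − B = 742900 − 58786 = 684114.

684114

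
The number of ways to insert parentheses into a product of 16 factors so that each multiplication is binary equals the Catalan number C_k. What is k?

Bracketing 16 factors into binary products is counted by C_{16−1} = C_15.

15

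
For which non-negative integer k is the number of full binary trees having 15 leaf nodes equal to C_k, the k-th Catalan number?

14

A full binary tree with L leaves has L−1 internal nodes and is counted by C_{L−1}; L = 15 gives C_14.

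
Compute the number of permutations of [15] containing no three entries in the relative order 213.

9694845

For any fixed pattern of length 3, the pattern-avoiding permutations of [15] number C_15.
C_15 = 9694845.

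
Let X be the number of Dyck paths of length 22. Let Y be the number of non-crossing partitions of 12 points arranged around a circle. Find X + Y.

266798

A Dyck path with 11 up-steps and 11 down-steps has semilength 11, so there are C_11 of them. So X = C_11 = 58786.
The non-crossing partitions of [12] form a lattice of size C_12. So Y = C_12 = 208012.
X + Y = 58786 + 208012 = 266798.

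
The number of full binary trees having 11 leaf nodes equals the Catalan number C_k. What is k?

A full binary tree with L leaves has L−1 internal nodes and is counted by C_{L−1}; L = 11 gives C_10.

10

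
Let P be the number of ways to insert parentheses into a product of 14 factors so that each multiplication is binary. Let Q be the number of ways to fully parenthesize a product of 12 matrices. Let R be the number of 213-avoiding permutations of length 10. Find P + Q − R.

Bracketing 14 factors into binary products is counted by C_{14−1} = C_13. So P = C_13 = 742900.
Bracketing 12 factors into binary products is counted by C_{12−1} = C_11. So Q = C_11 = 58786.
For any fixed pattern of length 3, the pattern-avoiding permutations of [10] number C_10. So R = C_10 = 16796.
P + Q − R = 742900 + 58786 − 16796 = 784890.

784890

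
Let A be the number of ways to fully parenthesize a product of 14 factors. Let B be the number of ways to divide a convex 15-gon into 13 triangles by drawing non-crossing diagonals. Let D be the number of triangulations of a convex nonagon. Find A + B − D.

1485371

Parenthesizations of m factors correspond to full binary trees with m leaves, counted by C_{m−1}; m = 14 gives C_13. So A = C_13 = 742900.
Triangulations of a convex m-gon are counted by C_{m−2}; with m = 15 this is C_13. So B = C_13 = 742900.
Triangulations of a convex m-gon are counted by C_{m−2}; with m = 9 this is C_7. So D = C_7 = 429.
A + B − D = 742900 + 742900 − 429 = 1485371.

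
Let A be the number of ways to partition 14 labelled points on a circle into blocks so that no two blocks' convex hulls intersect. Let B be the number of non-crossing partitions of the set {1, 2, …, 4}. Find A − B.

The non-crossing partitions of [14] form a lattice of size C_14. So A = C_14 = 2674440.
Non-crossing partitions of an n-element set are counted by C_n; here n = 4. So B = C_4 = 14.
A − B = 2674440 − 14 = 2674426.

2674426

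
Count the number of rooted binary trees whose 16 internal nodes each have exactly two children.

Full binary trees with n internal nodes are counted by C_n; here n = 16.
C_16 = 35357670.

35357670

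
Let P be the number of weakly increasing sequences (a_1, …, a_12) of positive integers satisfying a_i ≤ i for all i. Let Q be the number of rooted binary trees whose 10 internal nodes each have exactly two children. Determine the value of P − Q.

191216

Such sub-staircase sequences of length n are counted by C_n; here n = 12. So P = C_12 = 208012.
Full binary trees with n internal nodes are counted by C_n; here n = 10. So Q = C_10 = 16796.
P − Q = 208012 − 16796 = 191216.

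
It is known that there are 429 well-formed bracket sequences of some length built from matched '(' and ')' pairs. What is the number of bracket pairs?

7

Balanced strings of n bracket-pairs are counted by C_n. Since C_7 = 429, the index is 7.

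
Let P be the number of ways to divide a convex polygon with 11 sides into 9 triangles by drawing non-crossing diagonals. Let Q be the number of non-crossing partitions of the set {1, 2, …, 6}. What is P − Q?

4730

The number of triangulations of an 11-gon is the Catalan number C_9 (index = sides − 2). So P = C_9 = 4862.
Non-crossing partitions of an n-element set are counted by C_n; here n = 6. So Q = C_6 = 132.
P − Q = 4862 − 132 = 4730.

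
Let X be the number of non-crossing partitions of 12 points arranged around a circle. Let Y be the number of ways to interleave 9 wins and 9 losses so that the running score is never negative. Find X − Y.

Non-crossing partitions of an n-element set are counted by C_n; here n = 12. So X = C_12 = 208012.
Ballot sequences with n votes each where one side never trails are Dyck words, counted by C_n; here n = 9. So Y = C_9 = 4862.
X − Y = 208012 − 4862 = 203150.

203150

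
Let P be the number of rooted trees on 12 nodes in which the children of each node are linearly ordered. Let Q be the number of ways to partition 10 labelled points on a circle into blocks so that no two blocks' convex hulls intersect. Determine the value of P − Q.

A rooted plane tree on 12 nodes has 11 edges, and such trees are counted by C_11. So P = C_11 = 58786.
Non-crossing partitions of an n-element set are counted by C_n; here n = 10. So Q = C_10 = 16796.
P − Q = 58786 − 16796 = 41990.

41990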